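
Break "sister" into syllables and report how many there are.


Word: "sister"
Syllable breakdown: sis / ter
Counting: 2 parts
= 2 syllables


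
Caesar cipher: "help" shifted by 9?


Word: "help"
Shift: 9
Each letter → (letter + shift) mod 26:
  'h' (7) + 9 = 16 → 'q'
  'e' (4) + 9 = 13 → 'n'
  'l' (11) + 9 = 20 → 'u'
  'p' (15) + 9 = 24 → 'y'
Result = "qnuy"


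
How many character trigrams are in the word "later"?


Word: "later" (length 5)
Number of 3-grams = length - 3 + 1 = 5 - 3 + 1
= 3


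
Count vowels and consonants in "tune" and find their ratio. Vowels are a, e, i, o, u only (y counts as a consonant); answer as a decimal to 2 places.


Word: "tune"
Vowels (a,e,i,o,u): 2
Consonants: 2
Ratio = 2/2
= 1.00


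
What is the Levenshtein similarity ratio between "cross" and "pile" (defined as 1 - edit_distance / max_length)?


Word 1: "cross" (length 5)
Word 2: "pile" (length 4)
One optimal edit sequence:
  1. delete 'c'  (+1)
  2. substitute 'r' -> 'p'  (+1)
  3. substitute 'o' -> 'i'  (+1)
  4. substitute 's' -> 'l'  (+1)
  5. substitute 's' -> 'e'  (+1)
Edit distance = 5
Max length = max(5, 4) = 5
Similarity = 1 - 5/5
= 0.0000


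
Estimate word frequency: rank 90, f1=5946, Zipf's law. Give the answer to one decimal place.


Zipf's law: f(r) = f(1) / r
f(1) = 5946
f(90) = 5946 / 90
= 66.1 occurrences


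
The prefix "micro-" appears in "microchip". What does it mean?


Prefix: micro-
Example: microchip (micro- + chip)
Meaning = small


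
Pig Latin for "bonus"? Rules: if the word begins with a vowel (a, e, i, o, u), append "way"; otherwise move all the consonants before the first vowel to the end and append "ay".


Word: "bonus"
Starts with consonant(s) → move to end, add 'ay'
Consonant cluster: "b"
Pig Latin = "onusbay"


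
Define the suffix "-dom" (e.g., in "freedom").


Suffix: -dom
Example: freedom (free + -dom)
Meaning = state / realm


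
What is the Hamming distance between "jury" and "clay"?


Comparing character by character (same length = 4):
  Pos 0: 'j' vs 'c' !=
  Pos 1: 'u' vs 'l' !=
  Pos 2: 'r' vs 'a' !=
  Pos 3: 'y' vs 'y' =
Hamming distance = 3


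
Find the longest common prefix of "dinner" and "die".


Word 1: "dinner"
Word 2: "die"
Comparing from start:
  Pos 0: 'd' == 'd'
  Pos 1: 'i' == 'i'
  Pos 2: 'n' != 'e' (stop)
LCP = "di" (length 2)


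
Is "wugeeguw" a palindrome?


Word: "wugeeguw"
Reversed: "wugeeguw"
Forward == Backward? wugeeguw == wugeeguw
Palindrome = Yes


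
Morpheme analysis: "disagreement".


Word: "disagreement"
Morphemes: dis- / agree / -ment
Each morpheme carries meaning
= 3 morphemes


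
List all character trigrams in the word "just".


Word: "just" (length 4)
Number of trigrams = 4 - 3 + 1 = 2
  Position 0: "jus"
  Position 1: "ust"
Trigrams = "jus", "ust"


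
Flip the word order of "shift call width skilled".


Original: "shift call width skilled"
Words (1..n): shift | call | width | skilled
Reversed (n..1): skilled | width | call | shift
Result = "skilled width call shift"


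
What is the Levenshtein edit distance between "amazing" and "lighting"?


Word 1: "amazing" (length 7)
Word 2: "lighting" (length 8)
One optimal edit sequence (insert/delete/substitute each cost 1):
  1. insert 'l'  (+1)
  2. substitute 'a' -> 'i'  (+1)
  3. substitute 'm' -> 'g'  (+1)
  4. substitute 'a' -> 'h'  (+1)
  5. substitute 'z' -> 't'  (+1)
  6. keep 'i'
  7. keep 'n'
  8. keep 'g'
Total edit operations: 5
Edit distance = 5


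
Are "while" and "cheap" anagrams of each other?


Word 1: "while" → sorted: ehilw
Word 2: "cheap" → sorted: acehp
Same letters? ehilw != acehp
Anagram = No


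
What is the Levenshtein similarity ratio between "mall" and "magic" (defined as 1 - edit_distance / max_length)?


Word 1: "mall" (length 4)
Word 2: "magic" (length 5)
One optimal edit sequence:
  1. keep 'm'
  2. keep 'a'
  3. insert 'g'  (+1)
  4. substitute 'l' -> 'i'  (+1)
  5. substitute 'l' -> 'c'  (+1)
Edit distance = 3
Max length = max(4, 5) = 5
Similarity = 1 - 3/5
= 0.4000


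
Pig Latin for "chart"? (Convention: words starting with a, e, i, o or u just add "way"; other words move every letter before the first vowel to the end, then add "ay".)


Word: "chart"
Starts with consonant(s) → move to end, add 'ay'
Consonant cluster: "ch"
Pig Latin = "artchay"


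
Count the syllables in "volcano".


Word: "volcano"
Syllable breakdown: vol-ca-no
Counting: 3 parts
= 3 syllables


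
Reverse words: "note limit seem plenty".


Original: "note limit seem plenty"
Words (1..n): note | limit | seem | plenty
Reversed (n..1): plenty | seem | limit | note
Result = "plenty seem limit note"


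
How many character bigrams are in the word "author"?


Word: "author" (length 6)
Number of 2-grams = length - 2 + 1 = 6 - 2 + 1
= 5


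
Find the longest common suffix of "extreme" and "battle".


Word 1: "extreme"
Word 2: "battle"
Comparing from end:
  Pos -1: 'e' == 'e'
  Pos -2: 'm' != 'l' (stop)
LCS = "e" (length 1)


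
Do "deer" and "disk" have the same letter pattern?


Pattern of "deer": [0, 1, 1, 2]
Pattern of "disk": [0, 1, 2, 3]
Patterns do not match
Same pattern = No


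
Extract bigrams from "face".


Word: "face" (length 4)
Number of bigrams = 4 - 2 + 1 = 3
  Position 0: "fa"
  Position 1: "ac"
  Position 2: "ce"
Bigrams = "fa", "ac", "ce"


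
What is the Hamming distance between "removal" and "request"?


Comparing character by character (same length = 7):
  Pos 0: 'r' vs 'r' =
  Pos 1: 'e' vs 'e' =
  Pos 2: 'm' vs 'q' !=
  Pos 3: 'o' vs 'u' !=
  Pos 4: 'v' vs 'e' !=
  Pos 5: 'a' vs 's' !=
  Pos 6: 'l' vs 't' !=
Hamming distance = 5


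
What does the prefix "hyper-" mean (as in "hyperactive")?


Prefix: hyper-
Example: hyperactive (hyper- + active)
Meaning = over / excessive


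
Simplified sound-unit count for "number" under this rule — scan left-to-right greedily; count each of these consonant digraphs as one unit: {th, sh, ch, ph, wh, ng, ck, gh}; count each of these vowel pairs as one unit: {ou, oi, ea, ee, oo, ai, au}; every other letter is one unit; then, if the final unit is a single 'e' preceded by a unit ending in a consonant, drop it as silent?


Word: "number" (6 letters)
Left-to-right scan:
  [1] 'n' (letter)
  [2] 'u' (letter)
  [3] 'm' (letter)
  [4] 'b' (letter)
  [5] 'e' (letter)
  [6] 'r' (letter)
Units from scan: 6
Sound units = 6 units


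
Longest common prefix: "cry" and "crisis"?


Word 1: "cry"
Word 2: "crisis"
Comparing from start:
  Pos 0: 'c' == 'c'
  Pos 1: 'r' == 'r'
  Pos 2: 'y' != 'i' (stop)
LCP = "cr" (length 2)


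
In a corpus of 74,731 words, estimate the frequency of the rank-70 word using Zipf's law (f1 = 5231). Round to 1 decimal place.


Zipf's law: f(r) = f(1) / r
f(1) = 5231
f(70) = 5231 / 70
= 74.7 occurrences


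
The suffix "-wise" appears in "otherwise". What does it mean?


Suffix: -wise
Example: otherwise (other + -wise)
Meaning = in the manner of


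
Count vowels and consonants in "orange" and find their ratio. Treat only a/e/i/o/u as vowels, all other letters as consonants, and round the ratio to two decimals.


Word: "orange"
Vowels (a,e,i,o,u): 3
Consonants: 3
Ratio = 3/3
= 1.00


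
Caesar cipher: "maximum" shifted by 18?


Word: "maximum"
Shift: 18
Each letter → (letter + shift) mod 26:
  'm' (12) + 18 = 4 → 'e'
  'a' (0) + 18 = 18 → 's'
  'x' (23) + 18 = 15 → 'p'
  'i' (8) + 18 = 0 → 'a'
  'm' (12) + 18 = 4 → 'e'
  'u' (20) + 18 = 12 → 'm'
  'm' (12) + 18 = 4 → 'e'
Result = "espaeme"


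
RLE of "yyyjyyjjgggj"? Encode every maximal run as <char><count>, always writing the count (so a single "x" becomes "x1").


String: "yyyjyyjjgggj"
Scanning for consecutive runs:
  'y' x 3
  'j' x 1
  'y' x 2
  'j' x 2
  'g' x 3
  'j' x 1
RLE = "y3j1y2j2g3j1"


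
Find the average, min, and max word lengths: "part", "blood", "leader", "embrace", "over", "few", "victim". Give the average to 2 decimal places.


Lengths: "part"=4, "blood"=5, "leader"=6, "embrace"=7, "over"=4, "few"=3, "victim"=6
Sum = 35, Count = 7
Average = 35/7 = 5.00
= avg=5.00, min=3, max=7


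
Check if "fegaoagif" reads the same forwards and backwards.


Word: "fegaoagif"
Reversed: "figaoagef"
Forward == Backward? fegaoagif != figaoagef
Palindrome = No


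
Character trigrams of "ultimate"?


Word: "ultimate" (length 8)
Number of trigrams = 8 - 3 + 1 = 6
  Position 0: "ult"
  Position 1: "lti"
  Position 2: "tim"
  Position 3: "ima"
  Position 4: "mat"
  Position 5: "ate"
Trigrams = "ult", "lti", "tim", "ima", "mat", "ate"


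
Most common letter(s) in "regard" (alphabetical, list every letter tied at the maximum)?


Word: "regard"
Letter counts:
  'a': 1
  'd': 1
  'e': 1
  'g': 1
  'r': 2
Maximum count = 2
Most frequent = 'r' (2 times each)


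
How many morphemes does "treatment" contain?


Word: "treatment"
Morphemes: treat / -ment
Each morpheme carries meaning
= 2 morphemes


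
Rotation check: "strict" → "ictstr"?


Word: "strict", Candidate: "ictstr"
Method: check if candidate is substring of word+word
"strictstrict" contains "ictstr"? Yes
Is rotation = Yes


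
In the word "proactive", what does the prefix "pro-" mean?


Prefix: pro-
Example: proactive (pro- + active)
Meaning = forward / in favor of


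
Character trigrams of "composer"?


Word: "composer" (length 8)
Number of trigrams = 8 - 3 + 1 = 6
  Position 0: "com"
  Position 1: "omp"
  Position 2: "mpo"
  Position 3: "pos"
  Position 4: "ose"
  Position 5: "ser"
Trigrams = "com", "omp", "mpo", "pos", "ose", "ser"


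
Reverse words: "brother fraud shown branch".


Original: "brother fraud shown branch"
Words (1..n): brother | fraud | shown | branch
Reversed (n..1): branch | shown | fraud | brother
Result = "branch shown fraud brother"


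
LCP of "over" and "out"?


Word 1: "over"
Word 2: "out"
Comparing from start:
  Pos 0: 'o' == 'o'
  Pos 1: 'v' != 'u' (stop)
LCP = "o" (length 1)


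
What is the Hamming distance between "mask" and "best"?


Comparing character by character (same length = 4):
  Pos 0: 'm' vs 'b' !=
  Pos 1: 'a' vs 'e' !=
  Pos 2: 's' vs 's' =
  Pos 3: 'k' vs 't' !=
Hamming distance = 3


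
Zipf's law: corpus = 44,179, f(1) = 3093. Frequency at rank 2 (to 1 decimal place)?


Zipf's law: f(r) = f(1) / r
f(1) = 3093
f(2) = 3093 / 2
= 1546.5 occurrences


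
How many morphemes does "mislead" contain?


Word: "mislead"
Morphemes: mis- | lead
Each morpheme carries meaning
= 2 morphemes


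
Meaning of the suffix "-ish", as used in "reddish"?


Suffix: -ish
Example: reddish = red + -ish, with a spelling change
Meaning = somewhat / having the qualities of


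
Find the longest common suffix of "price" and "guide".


Word 1: "price"
Word 2: "guide"
Comparing from end:
  Pos -1: 'e' == 'e'
  Pos -2: 'c' != 'd' (stop)
LCS = "e" (length 1)


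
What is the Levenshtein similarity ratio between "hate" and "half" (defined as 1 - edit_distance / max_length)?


Word 1: "hate" (length 4)
Word 2: "half" (length 4)
One optimal edit sequence:
  1. keep 'h'
  2. keep 'a'
  3. substitute 't' -> 'l'  (+1)
  4. substitute 'e' -> 'f'  (+1)
Edit distance = 2
Max length = max(4, 4) = 4
Similarity = 1 - 2/4
= 0.5000


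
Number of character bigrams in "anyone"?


Word: "anyone" (length 6)
Number of 2-grams = length - 2 + 1 = 6 - 2 + 1
= 5


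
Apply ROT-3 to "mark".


Word: "mark"
Shift: 3
Each letter → (letter + shift) mod 26:
  'm' (12) + 3 = 15 → 'p'
  'a' (0) + 3 = 3 → 'd'
  'r' (17) + 3 = 20 → 'u'
  'k' (10) + 3 = 13 → 'n'
Result = "pdun"


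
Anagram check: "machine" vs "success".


Word 1: "machine" → sorted: acehimn
Word 2: "success" → sorted: ccesssu
Same letters? acehimn != ccesssu
Anagram = No


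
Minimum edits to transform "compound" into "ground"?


Word 1: "compound" (length 8)
Word 2: "ground" (length 6)
One optimal edit sequence (insert/delete/substitute each cost 1):
  1. delete 'c'  (+1)
  2. delete 'o'  (+1)
  3. substitute 'm' -> 'g'  (+1)
  4. substitute 'p' -> 'r'  (+1)
  5. keep 'o'
  6. keep 'u'
  7. keep 'n'
  8. keep 'd'
Total edit operations: 4
Edit distance = 4


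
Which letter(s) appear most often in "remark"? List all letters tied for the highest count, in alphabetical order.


Word: "remark"
Letter counts:
  'a': 1
  'e': 1
  'k': 1
  'm': 1
  'r': 2
Maximum count = 2
Most frequent = 'r' (2 times each)


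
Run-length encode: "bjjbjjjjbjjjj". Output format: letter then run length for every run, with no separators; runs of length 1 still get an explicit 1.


String: "bjjbjjjjbjjjj"
Scanning for consecutive runs:
  'b' x 1
  'j' x 2
  'b' x 1
  'j' x 4
  'b' x 1
  'j' x 4
RLE = "b1j2b1j4b1j4"


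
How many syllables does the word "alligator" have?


Word: "alligator"
Syllable breakdown: al / li / ga / tor
Counting: 4 parts
= 4 syllables


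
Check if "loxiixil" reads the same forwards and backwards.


Word: "loxiixil"
Reversed: "lixiixol"
Forward == Backward? loxiixil != lixiixol
Palindrome = No


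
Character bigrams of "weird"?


Word: "weird" (length 5)
Number of bigrams = 5 - 2 + 1 = 4
  Position 0: "we"
  Position 1: "ei"
  Position 2: "ir"
  Position 3: "rd"
Bigrams = "we", "ei", "ir", "rd"


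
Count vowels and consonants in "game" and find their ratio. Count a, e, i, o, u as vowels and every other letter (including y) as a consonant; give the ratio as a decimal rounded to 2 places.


Word: "game"
Vowels (a,e,i,o,u): 2
Consonants: 2
Ratio = 2/2
= 1.00


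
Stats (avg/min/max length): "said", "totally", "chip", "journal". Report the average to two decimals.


Lengths: "said"=4, "totally"=7, "chip"=4, "journal"=7
Sum = 22, Count = 4
Average = 22/4 = 5.50
= avg=5.50, min=4, max=7


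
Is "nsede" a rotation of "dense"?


Word: "dense", Candidate: "nsede"
Method: check if candidate is substring of word+word
"densedense" contains "nsede"? Yes
Is rotation = Yes


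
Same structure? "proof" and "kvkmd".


Pattern of "proof": [0, 1, 2, 2, 3]
Pattern of "kvkmd": [0, 1, 0, 2, 3]
Patterns do not match
Same pattern = No


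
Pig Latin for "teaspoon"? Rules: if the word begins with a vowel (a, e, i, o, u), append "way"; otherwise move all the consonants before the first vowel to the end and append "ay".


Word: "teaspoon"
Starts with consonant(s) → move to end, add 'ay'
Consonant cluster: "t"
Pig Latin = "easpoontay"


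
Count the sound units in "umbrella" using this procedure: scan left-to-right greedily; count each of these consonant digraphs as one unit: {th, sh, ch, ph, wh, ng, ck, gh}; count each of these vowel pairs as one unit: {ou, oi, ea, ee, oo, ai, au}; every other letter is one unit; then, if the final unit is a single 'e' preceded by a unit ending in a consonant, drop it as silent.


Word: "umbrella" (8 letters)
Left-to-right scan:
  (1) 'u' (letter)
  (2) 'm' (letter)
  (3) 'b' (letter)
  (4) 'r' (letter)
  (5) 'e' (letter)
  (6) 'l' (letter)
  (7) 'l' (letter)
  (8) 'a' (letter)
Units from scan: 8
Sound units = 8 units


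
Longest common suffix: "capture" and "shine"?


Word 1: "capture"
Word 2: "shine"
Comparing from end:
  Pos -1: 'e' == 'e'
  Pos -2: 'r' != 'n' (stop)
LCS = "e" (length 1)


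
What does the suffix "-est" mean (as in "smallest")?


Suffix: -est
Example: smallest (small + -est)
Meaning = most


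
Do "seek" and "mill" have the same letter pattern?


Pattern of "seek": [0, 1, 1, 2]
Pattern of "mill": [0, 1, 2, 2]
Patterns do not match
Same pattern = No


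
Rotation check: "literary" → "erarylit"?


Word: "literary", Candidate: "erarylit"
Method: check if candidate is substring of word+word
"literaryliterary" contains "erarylit"? Yes
Is rotation = Yes


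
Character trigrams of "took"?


Word: "took" (length 4)
Number of trigrams = 4 - 3 + 1 = 2
  Position 0: "too"
  Position 1: "ook"
Trigrams = "too", "ook"


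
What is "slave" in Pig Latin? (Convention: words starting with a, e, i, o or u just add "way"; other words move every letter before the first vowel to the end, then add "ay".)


Word: "slave"
Starts with consonant(s) → move to end, add 'ay'
Consonant cluster: "sl"
Pig Latin = "aveslay"


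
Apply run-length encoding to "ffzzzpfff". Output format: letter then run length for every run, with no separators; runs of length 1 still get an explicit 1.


String: "ffzzzpfff"
Scanning for consecutive runs:
  'f' x 2
  'z' x 3
  'p' x 1
  'f' x 3
RLE = "f2z3p1f3"


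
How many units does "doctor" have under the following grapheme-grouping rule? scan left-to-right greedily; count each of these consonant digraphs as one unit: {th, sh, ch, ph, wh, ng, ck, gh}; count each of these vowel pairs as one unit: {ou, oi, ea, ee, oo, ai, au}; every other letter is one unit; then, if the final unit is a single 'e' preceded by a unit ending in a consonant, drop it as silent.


Word: "doctor" (6 letters)
Left-to-right scan:
  [1] 'd' (letter)
  [2] 'o' (letter)
  [3] 'c' (letter)
  [4] 't' (letter)
  [5] 'o' (letter)
  [6] 'r' (letter)
Units from scan: 6
Sound units = 6 units


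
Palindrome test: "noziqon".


Word: "noziqon"
Reversed: "noqizon"
Forward == Backward? noziqon != noqizon
Palindrome = No


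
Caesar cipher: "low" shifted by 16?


Word: "low"
Shift: 16
Each letter → (letter + shift) mod 26:
  'l' (11) + 16 = 1 → 'b'
  'o' (14) + 16 = 4 → 'e'
  'w' (22) + 16 = 12 → 'm'
Result = "bem"


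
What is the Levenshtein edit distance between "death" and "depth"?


Word 1: "death" (length 5)
Word 2: "depth" (length 5)
One optimal edit sequence (insert/delete/substitute each cost 1):
  1. keep 'd'
  2. keep 'e'
  3. substitute 'a' -> 'p'  (+1)
  4. keep 't'
  5. keep 'h'
Total edit operations: 1
Edit distance = 1


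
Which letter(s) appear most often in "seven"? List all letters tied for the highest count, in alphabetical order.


Word: "seven"
Letter counts:
  'e': 2
  'n': 1
  's': 1
  'v': 1
Maximum count = 2
Most frequent = 'e' (2 times each)


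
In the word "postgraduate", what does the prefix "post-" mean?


Prefix: post-
As in: postgraduate -> post- + graduate
Meaning = after


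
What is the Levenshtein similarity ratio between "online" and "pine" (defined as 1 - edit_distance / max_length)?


Word 1: "online" (length 6)
Word 2: "pine" (length 4)
One optimal edit sequence:
  1. delete 'o'  (+1)
  2. delete 'n'  (+1)
  3. substitute 'l' -> 'p'  (+1)
  4. keep 'i'
  5. keep 'n'
  6. keep 'e'
Edit distance = 3
Max length = max(6, 4) = 6
Similarity = 1 - 3/6
= 0.5000


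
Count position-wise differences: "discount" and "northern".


Comparing character by character (same length = 8):
  Pos 0: 'd' vs 'n' !=
  Pos 1: 'i' vs 'o' !=
  Pos 2: 's' vs 'r' !=
  Pos 3: 'c' vs 't' !=
  Pos 4: 'o' vs 'h' !=
  Pos 5: 'u' vs 'e' !=
  Pos 6: 'n' vs 'r' !=
  Pos 7: 't' vs 'n' !=
Hamming distance = 8


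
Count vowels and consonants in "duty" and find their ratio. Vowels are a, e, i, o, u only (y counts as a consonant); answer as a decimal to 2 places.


Word: "duty"
Vowels (a,e,i,o,u): 1
Consonants: 3
Ratio = 1/3
= 0.33


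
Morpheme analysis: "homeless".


Word: "homeless"
Morphemes: home | -less
Each morpheme carries meaning
= 2 morphemes


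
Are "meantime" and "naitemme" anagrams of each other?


Word 1: "meantime" → sorted: aeeimmnt
Word 2: "naitemme" → sorted: aeeimmnt
Same letters? aeeimmnt == aeeimmnt
Anagram = Yes


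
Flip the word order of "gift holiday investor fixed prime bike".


Original: "gift holiday investor fixed prime bike"
Words (1..n): gift | holiday | investor | fixed | prime | bike
Reversed (n..1): bike | prime | fixed | investor | holiday | gift
Result = "bike prime fixed investor holiday gift"


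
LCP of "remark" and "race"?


Word 1: "remark"
Word 2: "race"
Comparing from start:
  Pos 0: 'r' == 'r'
  Pos 1: 'e' != 'a' (stop)
LCP = "r" (length 1)


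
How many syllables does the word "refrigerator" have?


Word: "refrigerator"
Syllable breakdown: re · frig · er · a · tor
Counting: 5 parts
= 5 syllables


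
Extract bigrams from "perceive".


Word: "perceive" (length 8)
Number of bigrams = 8 - 2 + 1 = 7
  Position 0: "pe"
  Position 1: "er"
  Position 2: "rc"
  Position 3: "ce"
  Position 4: "ei"
  Position 5: "iv"
  Position 6: "ve"
Bigrams = "pe", "er", "rc", "ce", "ei", "iv", "ve"


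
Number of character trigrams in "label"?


Word: "label" (length 5)
Number of 3-grams = length - 3 + 1 = 5 - 3 + 1
= 3


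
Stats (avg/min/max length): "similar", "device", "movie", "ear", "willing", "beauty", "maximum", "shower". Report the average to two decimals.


Lengths: "similar"=7, "device"=6, "movie"=5, "ear"=3, "willing"=7, "beauty"=6, "maximum"=7, "shower"=6
Sum = 47, Count = 8
Average = 47/8 = 5.88
= avg=5.88, min=3, max=7


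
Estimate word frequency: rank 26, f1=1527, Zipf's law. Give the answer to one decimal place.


Zipf's law: f(r) = f(1) / r
f(1) = 1527
f(26) = 1527 / 26
= 58.7 occurrences


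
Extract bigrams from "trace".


Word: "trace" (length 5)
Number of bigrams = 5 - 2 + 1 = 4
  Position 0: "tr"
  Position 1: "ra"
  Position 2: "ac"
  Position 3: "ce"
Bigrams = "tr", "ra", "ac", "ce"


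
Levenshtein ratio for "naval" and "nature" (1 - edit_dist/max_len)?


Word 1: "naval" (length 5)
Word 2: "nature" (length 6)
One optimal edit sequence:
  1. keep 'n'
  2. keep 'a'
  3. insert 't'  (+1)
  4. substitute 'v' -> 'u'  (+1)
  5. substitute 'a' -> 'r'  (+1)
  6. substitute 'l' -> 'e'  (+1)
Edit distance = 4
Max length = max(5, 6) = 6
Similarity = 1 - 4/6
= 0.3333


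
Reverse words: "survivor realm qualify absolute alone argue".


Original: "survivor realm qualify absolute alone argue"
Words (1..n): survivor | realm | qualify | absolute | alone | argue
Reversed (n..1): argue | alone | absolute | qualify | realm | survivor
Result = "argue alone absolute qualify realm survivor"


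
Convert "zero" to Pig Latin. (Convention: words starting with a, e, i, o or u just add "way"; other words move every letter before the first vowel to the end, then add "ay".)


Word: "zero"
Starts with consonant(s) → move to end, add 'ay'
Consonant cluster: "z"
Pig Latin = "erozay"


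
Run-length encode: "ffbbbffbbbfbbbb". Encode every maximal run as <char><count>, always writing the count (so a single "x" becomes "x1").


String: "ffbbbffbbbfbbbb"
Scanning for consecutive runs:
  'f' x 2
  'b' x 3
  'f' x 2
  'b' x 3
  'f' x 1
  'b' x 4
RLE = "f2b3f2b3f1b4"


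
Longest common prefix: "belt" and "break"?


Word 1: "belt"
Word 2: "break"
Comparing from start:
  Pos 0: 'b' == 'b'
  Pos 1: 'e' != 'r' (stop)
LCP = "b" (length 1)


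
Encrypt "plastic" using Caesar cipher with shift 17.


Word: "plastic"
Shift: 17
Each letter → (letter + shift) mod 26:
  'p' (15) + 17 = 6 → 'g'
  'l' (11) + 17 = 2 → 'c'
  'a' (0) + 17 = 17 → 'r'
  's' (18) + 17 = 9 → 'j'
  't' (19) + 17 = 10 → 'k'
  'i' (8) + 17 = 25 → 'z'
  'c' (2) + 17 = 19 → 't'
Result = "gcrjkzt"


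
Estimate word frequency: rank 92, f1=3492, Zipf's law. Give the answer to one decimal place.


Zipf's law: f(r) = f(1) / r
f(1) = 3492
f(92) = 3492 / 92
= 38.0 occurrences


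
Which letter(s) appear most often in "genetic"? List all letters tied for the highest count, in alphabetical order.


Word: "genetic"
Letter counts:
  'c': 1
  'e': 2
  'g': 1
  'i': 1
  'n': 1
  't': 1
Maximum count = 2
Most frequent = 'e' (2 times each)


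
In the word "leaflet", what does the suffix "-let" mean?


Suffix: -let
As in: leaflet -> leaf + -let
Meaning = small


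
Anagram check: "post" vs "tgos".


Word 1: "post" → sorted: opst
Word 2: "tgos" → sorted: gost
Same letters? opst != gost
Anagram = No


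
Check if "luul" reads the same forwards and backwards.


Word: "luul"
Reversed: "luul"
Forward == Backward? luul == luul
Palindrome = Yes


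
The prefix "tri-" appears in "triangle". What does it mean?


Prefix: tri-
Example: triangle (tri- + angle)
Meaning = three


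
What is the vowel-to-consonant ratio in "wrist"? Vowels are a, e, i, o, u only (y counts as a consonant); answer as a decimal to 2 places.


Word: "wrist"
Vowels (a,e,i,o,u): 1
Consonants: 4
Ratio = 1/4
= 0.25


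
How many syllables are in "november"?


Word: "november"
Syllable breakdown: no-vem-ber
Counting: 3 parts
= 3 syllables


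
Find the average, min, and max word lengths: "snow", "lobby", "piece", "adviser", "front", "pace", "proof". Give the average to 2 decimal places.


Lengths: "snow"=4, "lobby"=5, "piece"=5, "adviser"=7, "front"=5, "pace"=4, "proof"=5
Sum = 35, Count = 7
Average = 35/7 = 5.00
= avg=5.00, min=4, max=7


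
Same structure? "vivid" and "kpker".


Pattern of "vivid": [0, 1, 0, 1, 2]
Pattern of "kpker": [0, 1, 0, 2, 3]
Patterns do not match
Same pattern = No


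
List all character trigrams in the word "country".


Word: "country" (length 7)
Number of trigrams = 7 - 3 + 1 = 5
  Position 0: "cou"
  Position 1: "oun"
  Position 2: "unt"
  Position 3: "ntr"
  Position 4: "try"
Trigrams = "cou", "oun", "unt", "ntr", "try"


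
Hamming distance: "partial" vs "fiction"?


Comparing character by character (same length = 7):
  Pos 0: 'p' vs 'f' !=
  Pos 1: 'a' vs 'i' !=
  Pos 2: 'r' vs 'c' !=
  Pos 3: 't' vs 't' =
  Pos 4: 'i' vs 'i' =
  Pos 5: 'a' vs 'o' !=
  Pos 6: 'l' vs 'n' !=
Hamming distance = 5


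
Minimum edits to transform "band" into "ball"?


Word 1: "band" (length 4)
Word 2: "ball" (length 4)
One optimal edit sequence (insert/delete/substitute each cost 1):
  1. keep 'b'
  2. keep 'a'
  3. substitute 'n' -> 'l'  (+1)
  4. substitute 'd' -> 'l'  (+1)
Total edit operations: 2
Edit distance = 2


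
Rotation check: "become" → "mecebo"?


Word: "become", Candidate: "mecebo"
Method: check if candidate is substring of word+word
"becomebecome" contains "mecebo"? No
Is rotation = No


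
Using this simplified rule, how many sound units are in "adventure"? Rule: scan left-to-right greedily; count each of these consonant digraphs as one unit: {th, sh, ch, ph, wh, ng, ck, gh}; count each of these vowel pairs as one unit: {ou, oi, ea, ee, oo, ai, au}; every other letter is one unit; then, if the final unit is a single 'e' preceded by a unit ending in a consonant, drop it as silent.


Word: "adventure" (9 letters)
Left-to-right scan:
  (1) 'a' (letter)
  (2) 'd' (letter)
  (3) 'v' (letter)
  (4) 'e' (letter)
  (5) 'n' (letter)
  (6) 't' (letter)
  (7) 'u' (letter)
  (8) 'r' (letter)
  (9) 'e' (letter)
Units from scan: 9
Final unit is 'e' after a consonant -> drop as silent (-1)
Sound units = 8 units


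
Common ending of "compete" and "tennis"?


Word 1: "compete"
Word 2: "tennis"
Comparing from end:
  Pos -1: 'e' != 's' (stop)
LCS = "" (length 0)


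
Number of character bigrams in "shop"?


Word: "shop" (length 4)
Number of 2-grams = length - 2 + 1 = 4 - 2 + 1
= 3


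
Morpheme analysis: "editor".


Word: "editor"
Morphemes: edit / -or
Each morpheme carries meaning
= 2 morphemes


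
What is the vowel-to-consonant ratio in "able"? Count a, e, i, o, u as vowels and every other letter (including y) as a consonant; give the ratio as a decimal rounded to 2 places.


Word: "able"
Vowels (a,e,i,o,u): 2
Consonants: 2
Ratio = 2/2
= 1.00


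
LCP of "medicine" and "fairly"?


Word 1: "medicine"
Word 2: "fairly"
Comparing from start:
  Pos 0: 'm' != 'f' (stop)
LCP = "" (length 0)


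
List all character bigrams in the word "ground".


Word: "ground" (length 6)
Number of bigrams = 6 - 2 + 1 = 5
  Position 0: "gr"
  Position 1: "ro"
  Position 2: "ou"
  Position 3: "un"
  Position 4: "nd"
Bigrams = "gr", "ro", "ou", "un", "nd"


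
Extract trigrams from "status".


Word: "status" (length 6)
Number of trigrams = 6 - 3 + 1 = 4
  Position 0: "sta"
  Position 1: "tat"
  Position 2: "atu"
  Position 3: "tus"
Trigrams = "sta", "tat", "atu", "tus"


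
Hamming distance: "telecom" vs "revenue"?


Comparing character by character (same length = 7):
  Pos 0: 't' vs 'r' !=
  Pos 1: 'e' vs 'e' =
  Pos 2: 'l' vs 'v' !=
  Pos 3: 'e' vs 'e' =
  Pos 4: 'c' vs 'n' !=
  Pos 5: 'o' vs 'u' !=
  Pos 6: 'm' vs 'e' !=
Hamming distance = 5


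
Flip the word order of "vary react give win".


Original: "vary react give win"
Words (1..n): vary | react | give | win
Reversed (n..1): win | give | react | vary
Result = "win give react vary"


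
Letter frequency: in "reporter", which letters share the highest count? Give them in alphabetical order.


Word: "reporter"
Letter counts:
  'e': 2
  'o': 1
  'p': 1
  'r': 3
  't': 1
Maximum count = 3
Most frequent = 'r' (3 times each)


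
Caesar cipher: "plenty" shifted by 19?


Word: "plenty"
Shift: 19
Each letter → (letter + shift) mod 26:
  'p' (15) + 19 = 8 → 'i'
  'l' (11) + 19 = 4 → 'e'
  'e' (4) + 19 = 23 → 'x'
  'n' (13) + 19 = 6 → 'g'
  't' (19) + 19 = 12 → 'm'
  'y' (24) + 19 = 17 → 'r'
Result = "iexgmr"


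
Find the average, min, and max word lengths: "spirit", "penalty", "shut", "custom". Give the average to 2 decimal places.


Lengths: "spirit"=6, "penalty"=7, "shut"=4, "custom"=6
Sum = 23, Count = 4
Average = 23/4 = 5.75
= avg=5.75, min=4, max=7


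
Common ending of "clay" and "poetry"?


Word 1: "clay"
Word 2: "poetry"
Comparing from end:
  Pos -1: 'y' == 'y'
  Pos -2: 'a' != 'r' (stop)
LCS = "y" (length 1)


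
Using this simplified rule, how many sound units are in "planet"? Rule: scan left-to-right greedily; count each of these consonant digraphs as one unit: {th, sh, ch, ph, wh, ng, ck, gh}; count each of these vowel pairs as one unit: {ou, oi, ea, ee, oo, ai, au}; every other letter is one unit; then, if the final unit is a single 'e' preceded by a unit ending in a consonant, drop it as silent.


Word: "planet" (6 letters)
Left-to-right scan:
  1. 'p' (letter)
  2. 'l' (letter)
  3. 'a' (letter)
  4. 'n' (letter)
  5. 'e' (letter)
  6. 't' (letter)
Units from scan: 6
Sound units = 6 units


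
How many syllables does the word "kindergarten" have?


Word: "kindergarten"
Syllable breakdown: kin-der-gar-ten
Counting: 4 parts
= 4 syllables


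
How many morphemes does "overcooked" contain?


Word: "overcooked"
Morphemes: over- / cook / -ed
Each morpheme carries meaning
= 3 morphemes


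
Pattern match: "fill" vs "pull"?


Pattern of "fill": [0, 1, 2, 2]
Pattern of "pull": [0, 1, 2, 2]
Patterns match
Same pattern = Yes


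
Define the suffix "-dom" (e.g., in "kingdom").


Suffix: -dom
As in: kingdom -> king + -dom
Meaning = state / realm


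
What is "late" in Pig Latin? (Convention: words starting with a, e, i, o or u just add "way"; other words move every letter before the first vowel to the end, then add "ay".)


Word: "late"
Starts with consonant(s) → move to end, add 'ay'
Consonant cluster: "l"
Pig Latin = "atelay"


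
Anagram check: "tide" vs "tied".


Word 1: "tide" → sorted: deit
Word 2: "tied" → sorted: deit
Same letters? deit == deit
Anagram = Yes


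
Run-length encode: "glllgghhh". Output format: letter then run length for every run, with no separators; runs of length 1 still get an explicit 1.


String: "glllgghhh"
Scanning for consecutive runs:
  'g' x 1
  'l' x 3
  'g' x 2
  'h' x 3
RLE = "g1l3g2h3"


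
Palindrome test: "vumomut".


Word: "vumomut"
Reversed: "tumomuv"
Forward == Backward? vumomut != tumomuv
Palindrome = No


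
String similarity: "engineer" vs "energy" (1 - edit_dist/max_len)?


Word 1: "engineer" (length 8)
Word 2: "energy" (length 6)
One optimal edit sequence:
  1. keep 'e'
  2. keep 'n'
  3. delete 'g'  (+1)
  4. delete 'i'  (+1)
  5. substitute 'n' -> 'e'  (+1)
  6. substitute 'e' -> 'r'  (+1)
  7. substitute 'e' -> 'g'  (+1)
  8. substitute 'r' -> 'y'  (+1)
Edit distance = 6
Max length = max(8, 6) = 8
Similarity = 1 - 6/8
= 0.2500


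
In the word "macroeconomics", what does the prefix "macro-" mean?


Prefix: macro-
As in: macroeconomics -> macro- + economics
Meaning = large


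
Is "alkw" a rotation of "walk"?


Word: "walk", Candidate: "alkw"
Method: check if candidate is substring of word+word
"walkwalk" contains "alkw"? Yes
Is rotation = Yes


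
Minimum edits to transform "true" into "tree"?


Word 1: "true" (length 4)
Word 2: "tree" (length 4)
One optimal edit sequence (insert/delete/substitute each cost 1):
  1. keep 't'
  2. keep 'r'
  3. substitute 'u' -> 'e'  (+1)
  4. keep 'e'
Total edit operations: 1
Edit distance = 1


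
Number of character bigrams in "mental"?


Word: "mental" (length 6)
Number of 2-grams = length - 2 + 1 = 6 - 2 + 1
= 5


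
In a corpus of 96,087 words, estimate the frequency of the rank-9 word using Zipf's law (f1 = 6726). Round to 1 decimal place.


Zipf's law: f(r) = f(1) / r
f(1) = 6726
f(9) = 6726 / 9
= 747.3 occurrences


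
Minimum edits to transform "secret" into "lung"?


Word 1: "secret" (length 6)
Word 2: "lung" (length 4)
One optimal edit sequence (insert/delete/substitute each cost 1):
  1. delete 's'  (+1)
  2. delete 'e'  (+1)
  3. substitute 'c' -> 'l'  (+1)
  4. substitute 'r' -> 'u'  (+1)
  5. substitute 'e' -> 'n'  (+1)
  6. substitute 't' -> 'g'  (+1)
Total edit operations: 6
Edit distance = 6


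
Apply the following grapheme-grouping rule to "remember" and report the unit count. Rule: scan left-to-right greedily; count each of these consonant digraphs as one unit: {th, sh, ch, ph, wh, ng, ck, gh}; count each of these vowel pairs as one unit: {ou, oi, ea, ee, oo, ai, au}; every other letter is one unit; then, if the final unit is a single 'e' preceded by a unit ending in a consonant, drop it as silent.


Word: "remember" (8 letters)
Left-to-right scan:
  1. 'r' (letter)
  2. 'e' (letter)
  3. 'm' (letter)
  4. 'e' (letter)
  5. 'm' (letter)
  6. 'b' (letter)
  7. 'e' (letter)
  8. 'r' (letter)
Units from scan: 8
Sound units = 8 units


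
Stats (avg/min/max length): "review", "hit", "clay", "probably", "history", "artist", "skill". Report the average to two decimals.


Lengths: "review"=6, "hit"=3, "clay"=4, "probably"=8, "history"=7, "artist"=6, "skill"=5
Sum = 39, Count = 7
Average = 39/7 = 5.57
= avg=5.57, min=3, max=8


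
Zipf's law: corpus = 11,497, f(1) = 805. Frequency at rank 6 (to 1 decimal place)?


Zipf's law: f(r) = f(1) / r
f(1) = 805
f(6) = 805 / 6
= 134.2 occurrences


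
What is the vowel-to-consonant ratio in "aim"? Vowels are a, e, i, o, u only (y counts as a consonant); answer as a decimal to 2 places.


Word: "aim"
Vowels (a,e,i,o,u): 2
Consonants: 1
Ratio = 2/1
= 2.00


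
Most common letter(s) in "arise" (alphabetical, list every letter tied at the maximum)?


Word: "arise"
Letter counts:
  'a': 1
  'e': 1
  'i': 1
  'r': 1
  's': 1
Maximum count = 1
Most frequent = 'a', 'e', 'i', 'r', 's' (1 time each)


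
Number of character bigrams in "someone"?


Word: "someone" (length 7)
Number of 2-grams = length - 2 + 1 = 7 - 2 + 1
= 6


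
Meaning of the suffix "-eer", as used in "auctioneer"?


Suffix: -eer
As in: auctioneer -> auction + -eer
Meaning = one who is concerned with


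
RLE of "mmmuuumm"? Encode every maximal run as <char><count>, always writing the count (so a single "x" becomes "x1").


String: "mmmuuumm"
Scanning for consecutive runs:
  'm' x 3
  'u' x 3
  'm' x 2
RLE = "m3u3m2"


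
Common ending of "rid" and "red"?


Word 1: "rid"
Word 2: "red"
Comparing from end:
  Pos -1: 'd' == 'd'
  Pos -2: 'i' != 'e' (stop)
LCS = "d" (length 1)


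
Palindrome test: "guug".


Word: "guug"
Reversed: "guug"
Forward == Backward? guug == guug
Palindrome = Yes


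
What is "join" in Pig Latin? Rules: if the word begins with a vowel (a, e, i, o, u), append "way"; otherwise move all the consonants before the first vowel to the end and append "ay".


Word: "join"
Starts with consonant(s) → move to end, add 'ay'
Consonant cluster: "j"
Pig Latin = "oinjay"


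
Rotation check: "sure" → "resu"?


Word: "sure", Candidate: "resu"
Method: check if candidate is substring of word+word
"suresure" contains "resu"? Yes
Is rotation = Yes


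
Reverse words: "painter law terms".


Original: "painter law terms"
Words (1..n): painter | law | terms
Reversed (n..1): terms | law | painter
Result = "terms law painter"


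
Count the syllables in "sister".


Word: "sister"
Syllable breakdown: sis · ter
Counting: 2 parts
= 2 syllables


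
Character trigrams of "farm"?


Word: "farm" (length 4)
Number of trigrams = 4 - 3 + 1 = 2
  Position 0: "far"
  Position 1: "arm"
Trigrams = "far", "arm"


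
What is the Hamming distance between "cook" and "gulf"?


Comparing character by character (same length = 4):
  Pos 0: 'c' vs 'g' !=
  Pos 1: 'o' vs 'u' !=
  Pos 2: 'o' vs 'l' !=
  Pos 3: 'k' vs 'f' !=
Hamming distance = 4


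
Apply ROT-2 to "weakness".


Word: "weakness"
Shift: 2
Each letter → (letter + shift) mod 26:
  'w' (22) + 2 = 24 → 'y'
  'e' (4) + 2 = 6 → 'g'
  'a' (0) + 2 = 2 → 'c'
  'k' (10) + 2 = 12 → 'm'
  'n' (13) + 2 = 15 → 'p'
  'e' (4) + 2 = 6 → 'g'
  's' (18) + 2 = 20 → 'u'
  's' (18) + 2 = 20 → 'u'
Result = "ygcmpguu"


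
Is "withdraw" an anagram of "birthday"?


Word 1: "birthday" → sorted: abdhirty
Word 2: "withdraw" → sorted: adhirtww
Same letters? abdhirty != adhirtww
Anagram = No


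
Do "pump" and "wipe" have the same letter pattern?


Pattern of "pump": [0, 1, 2, 0]
Pattern of "wipe": [0, 1, 2, 3]
Patterns do not match
Same pattern = No


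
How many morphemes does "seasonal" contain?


Word: "seasonal"
Morphemes: season | -al
Each morpheme carries meaning
= 2 morphemes


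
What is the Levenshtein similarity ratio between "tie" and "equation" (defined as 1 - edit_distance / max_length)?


Word 1: "tie" (length 3)
Word 2: "equation" (length 8)
One optimal edit sequence:
  1. insert 'e'  (+1)
  2. insert 'q'  (+1)
  3. insert 'u'  (+1)
  4. insert 'a'  (+1)
  5. keep 't'
  6. keep 'i'
  7. insert 'o'  (+1)
  8. substitute 'e' -> 'n'  (+1)
Edit distance = 6
Max length = max(3, 8) = 8
Similarity = 1 - 6/8
= 0.2500


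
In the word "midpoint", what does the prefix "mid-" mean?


Prefix: mid-
Example: midpoint = mid- + point
Meaning = middle


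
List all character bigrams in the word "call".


Word: "call" (length 4)
Number of bigrams = 4 - 2 + 1 = 3
  Position 0: "ca"
  Position 1: "al"
  Position 2: "ll"
Bigrams = "ca", "al", "ll"


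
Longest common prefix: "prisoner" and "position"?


Word 1: "prisoner"
Word 2: "position"
Comparing from start:
  Pos 0: 'p' == 'p'
  Pos 1: 'r' != 'o' (stop)
LCP = "p" (length 1)


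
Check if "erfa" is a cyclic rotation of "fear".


Word: "fear", Candidate: "erfa"
Method: check if candidate is substring of word+word
"fearfear" contains "erfa"? No
Is rotation = No


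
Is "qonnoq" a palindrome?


Word: "qonnoq"
Reversed: "qonnoq"
Forward == Backward? qonnoq == qonnoq
Palindrome = Yes


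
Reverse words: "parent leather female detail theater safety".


Original: "parent leather female detail theater safety"
Words (1..n): parent | leather | female | detail | theater | safety
Reversed (n..1): safety | theater | detail | female | leather | parent
Result = "safety theater detail female leather parent"


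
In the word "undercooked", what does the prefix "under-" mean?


Prefix: under-
Example: undercooked = under- + cooked
Meaning = insufficient


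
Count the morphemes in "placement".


Word: "placement"
Morphemes: place | -ment
Each morpheme carries meaning
= 2 morphemes
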